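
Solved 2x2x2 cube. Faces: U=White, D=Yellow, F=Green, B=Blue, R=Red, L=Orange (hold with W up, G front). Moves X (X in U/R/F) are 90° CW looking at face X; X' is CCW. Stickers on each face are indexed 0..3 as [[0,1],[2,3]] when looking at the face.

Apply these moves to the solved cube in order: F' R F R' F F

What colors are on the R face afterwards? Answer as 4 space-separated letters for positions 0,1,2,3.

After move 1 (F'): F=GGGG U=WWRR R=YRYR D=OOYY L=OWOW
After move 2 (R): R=YYRR U=WGRG F=GOGY D=OBYB B=RBWB
After move 3 (F): F=GGYO U=WGWW R=RYGR D=RYYB L=OOOB
After move 4 (R'): R=YRRG U=WWWR F=GGYW D=RGYO B=BBYB
After move 5 (F): F=YGWG U=WWBO R=WRRG D=RYYO L=OROG
After move 6 (F): F=WYGG U=WWGR R=BROG D=RWYO L=OROY
Query: R face = BROG

Answer: B R O G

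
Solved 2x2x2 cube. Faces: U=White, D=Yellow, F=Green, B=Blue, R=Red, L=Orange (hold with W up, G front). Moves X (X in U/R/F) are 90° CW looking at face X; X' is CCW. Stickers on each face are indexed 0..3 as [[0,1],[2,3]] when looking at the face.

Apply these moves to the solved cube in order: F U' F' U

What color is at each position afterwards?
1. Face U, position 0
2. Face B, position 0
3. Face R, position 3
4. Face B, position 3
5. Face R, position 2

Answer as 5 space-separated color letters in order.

After move 1 (F): F=GGGG U=WWOO R=WRWR D=RRYY L=OYOY
After move 2 (U'): U=WOWO F=OYGG R=GGWR B=WRBB L=BBOY
After move 3 (F'): F=YGOG U=WOGW R=RGRR D=BYYY L=BOOW
After move 4 (U): U=GWWO F=RGOG R=WRRR B=BOBB L=YGOW
Query 1: U[0] = G
Query 2: B[0] = B
Query 3: R[3] = R
Query 4: B[3] = B
Query 5: R[2] = R

Answer: G B R B R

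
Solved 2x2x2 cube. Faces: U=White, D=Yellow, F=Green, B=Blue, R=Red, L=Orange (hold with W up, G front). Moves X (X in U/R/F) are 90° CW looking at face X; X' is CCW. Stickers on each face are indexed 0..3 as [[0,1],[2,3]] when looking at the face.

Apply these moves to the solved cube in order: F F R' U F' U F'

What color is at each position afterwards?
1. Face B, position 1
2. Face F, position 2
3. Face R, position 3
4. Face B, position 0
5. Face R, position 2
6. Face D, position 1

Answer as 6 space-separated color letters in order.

Answer: B G O G W B

Derivation:
After move 1 (F): F=GGGG U=WWOO R=WRWR D=RRYY L=OYOY
After move 2 (F): F=GGGG U=WWYY R=OROR D=WWYY L=OROR
After move 3 (R'): R=RROO U=WBYB F=GWGY D=WGYG B=YBWB
After move 4 (U): U=YWBB F=RRGY R=YBOO B=ORWB L=GWOR
After move 5 (F'): F=RYRG U=YWYO R=GBWO D=WRYG L=GBOB
After move 6 (U): U=YYOW F=GBRG R=ORWO B=GBWB L=RYOB
After move 7 (F'): F=BGGR U=YYOW R=RRWO D=YBYG L=RWOO
Query 1: B[1] = B
Query 2: F[2] = G
Query 3: R[3] = O
Query 4: B[0] = G
Query 5: R[2] = W
Query 6: D[1] = B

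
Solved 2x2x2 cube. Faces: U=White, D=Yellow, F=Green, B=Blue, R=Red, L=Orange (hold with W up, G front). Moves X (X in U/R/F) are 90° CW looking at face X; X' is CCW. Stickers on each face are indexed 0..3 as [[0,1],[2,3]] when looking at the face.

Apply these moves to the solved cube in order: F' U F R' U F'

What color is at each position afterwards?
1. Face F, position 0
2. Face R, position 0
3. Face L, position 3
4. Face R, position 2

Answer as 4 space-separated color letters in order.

After move 1 (F'): F=GGGG U=WWRR R=YRYR D=OOYY L=OWOW
After move 2 (U): U=RWRW F=YRGG R=BBYR B=OWBB L=GGOW
After move 3 (F): F=GYGR U=RWWG R=RBWR D=YBYY L=GOOO
After move 4 (R'): R=BRRW U=RBWO F=GWGG D=YYYR B=YWBB
After move 5 (U): U=WROB F=BRGG R=YWRW B=GOBB L=GWOO
After move 6 (F'): F=RGBG U=WRYR R=YWYW D=WOYR L=GBOO
Query 1: F[0] = R
Query 2: R[0] = Y
Query 3: L[3] = O
Query 4: R[2] = Y

Answer: R Y O Y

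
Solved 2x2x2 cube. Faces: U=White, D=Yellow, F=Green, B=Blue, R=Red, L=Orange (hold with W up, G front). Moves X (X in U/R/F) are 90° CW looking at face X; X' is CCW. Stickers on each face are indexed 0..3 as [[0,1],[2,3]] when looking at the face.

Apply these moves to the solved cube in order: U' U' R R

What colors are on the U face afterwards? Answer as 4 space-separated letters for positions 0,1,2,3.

Answer: W Y W Y

Derivation:
After move 1 (U'): U=WWWW F=OOGG R=GGRR B=RRBB L=BBOO
After move 2 (U'): U=WWWW F=BBGG R=OORR B=GGBB L=RROO
After move 3 (R): R=RORO U=WBWG F=BYGY D=YBYG B=WGWB
After move 4 (R): R=RROO U=WYWY F=BBGG D=YWYW B=GGBB
Query: U face = WYWY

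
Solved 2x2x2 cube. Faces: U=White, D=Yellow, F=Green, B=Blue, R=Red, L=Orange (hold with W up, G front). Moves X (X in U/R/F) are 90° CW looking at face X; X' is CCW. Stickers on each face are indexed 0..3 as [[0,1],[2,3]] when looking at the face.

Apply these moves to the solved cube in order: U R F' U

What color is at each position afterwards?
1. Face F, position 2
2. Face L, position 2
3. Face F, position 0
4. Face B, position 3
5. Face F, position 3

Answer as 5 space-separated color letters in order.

Answer: R O B B G

Derivation:
After move 1 (U): U=WWWW F=RRGG R=BBRR B=OOBB L=GGOO
After move 2 (R): R=RBRB U=WRWG F=RYGY D=YBYO B=WOWB
After move 3 (F'): F=YYRG U=WRRR R=BBYB D=GOYO L=GGOW
After move 4 (U): U=RWRR F=BBRG R=WOYB B=GGWB L=YYOW
Query 1: F[2] = R
Query 2: L[2] = O
Query 3: F[0] = B
Query 4: B[3] = B
Query 5: F[3] = G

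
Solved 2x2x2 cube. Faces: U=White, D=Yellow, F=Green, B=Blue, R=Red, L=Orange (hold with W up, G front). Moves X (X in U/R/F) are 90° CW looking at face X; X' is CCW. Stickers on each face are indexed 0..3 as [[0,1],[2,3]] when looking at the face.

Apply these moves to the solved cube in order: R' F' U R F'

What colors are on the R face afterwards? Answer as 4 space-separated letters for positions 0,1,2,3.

Answer: Y Y O B

Derivation:
After move 1 (R'): R=RRRR U=WBWB F=GWGW D=YGYG B=YBYB
After move 2 (F'): F=WWGG U=WBRR R=GRYR D=OOYG L=OBOW
After move 3 (U): U=RWRB F=GRGG R=YBYR B=OBYB L=WWOW
After move 4 (R): R=YYRB U=RRRG F=GOGG D=OYYO B=BBWB
After move 5 (F'): F=OGGG U=RRYR R=YYOB D=WWYO L=WGOR
Query: R face = YYOB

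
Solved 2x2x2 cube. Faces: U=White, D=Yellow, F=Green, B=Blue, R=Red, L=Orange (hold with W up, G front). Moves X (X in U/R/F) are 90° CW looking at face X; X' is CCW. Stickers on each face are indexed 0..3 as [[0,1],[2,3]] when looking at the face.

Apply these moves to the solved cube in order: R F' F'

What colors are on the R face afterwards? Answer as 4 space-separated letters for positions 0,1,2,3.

After move 1 (R): R=RRRR U=WGWG F=GYGY D=YBYB B=WBWB
After move 2 (F'): F=YYGG U=WGRR R=BRYR D=OOYB L=OGOW
After move 3 (F'): F=YGYG U=WGBY R=OROR D=GWYB L=OROR
Query: R face = OROR

Answer: O R O R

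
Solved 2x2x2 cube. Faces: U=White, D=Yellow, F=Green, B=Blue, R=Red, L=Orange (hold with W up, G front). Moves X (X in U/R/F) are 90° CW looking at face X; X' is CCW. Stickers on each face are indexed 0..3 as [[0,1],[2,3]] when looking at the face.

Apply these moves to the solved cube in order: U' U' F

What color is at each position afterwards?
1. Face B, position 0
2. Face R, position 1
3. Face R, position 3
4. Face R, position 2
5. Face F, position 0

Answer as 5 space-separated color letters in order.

Answer: G O R W G

Derivation:
After move 1 (U'): U=WWWW F=OOGG R=GGRR B=RRBB L=BBOO
After move 2 (U'): U=WWWW F=BBGG R=OORR B=GGBB L=RROO
After move 3 (F): F=GBGB U=WWOR R=WOWR D=ROYY L=RYOY
Query 1: B[0] = G
Query 2: R[1] = O
Query 3: R[3] = R
Query 4: R[2] = W
Query 5: F[0] = G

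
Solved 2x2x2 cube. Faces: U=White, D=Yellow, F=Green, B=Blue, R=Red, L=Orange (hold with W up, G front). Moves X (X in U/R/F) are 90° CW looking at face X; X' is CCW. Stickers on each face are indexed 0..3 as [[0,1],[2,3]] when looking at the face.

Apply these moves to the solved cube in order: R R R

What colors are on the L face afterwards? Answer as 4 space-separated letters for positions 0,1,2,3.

Answer: O O O O

Derivation:
After move 1 (R): R=RRRR U=WGWG F=GYGY D=YBYB B=WBWB
After move 2 (R): R=RRRR U=WYWY F=GBGB D=YWYW B=GBGB
After move 3 (R): R=RRRR U=WBWB F=GWGW D=YGYG B=YBYB
Query: L face = OOOO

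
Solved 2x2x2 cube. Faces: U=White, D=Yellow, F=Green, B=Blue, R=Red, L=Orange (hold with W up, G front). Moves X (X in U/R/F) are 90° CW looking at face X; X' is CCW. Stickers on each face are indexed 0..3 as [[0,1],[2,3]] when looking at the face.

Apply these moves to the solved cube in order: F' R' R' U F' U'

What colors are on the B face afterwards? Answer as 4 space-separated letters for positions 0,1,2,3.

After move 1 (F'): F=GGGG U=WWRR R=YRYR D=OOYY L=OWOW
After move 2 (R'): R=RRYY U=WBRB F=GWGR D=OGYG B=YBOB
After move 3 (R'): R=RYRY U=WORY F=GBGB D=OWYR B=GBGB
After move 4 (U): U=RWYO F=RYGB R=GBRY B=OWGB L=GBOW
After move 5 (F'): F=YBRG U=RWGR R=WBOY D=BWYR L=GOOY
After move 6 (U'): U=WRRG F=GORG R=YBOY B=WBGB L=OWOY
Query: B face = WBGB

Answer: W B G B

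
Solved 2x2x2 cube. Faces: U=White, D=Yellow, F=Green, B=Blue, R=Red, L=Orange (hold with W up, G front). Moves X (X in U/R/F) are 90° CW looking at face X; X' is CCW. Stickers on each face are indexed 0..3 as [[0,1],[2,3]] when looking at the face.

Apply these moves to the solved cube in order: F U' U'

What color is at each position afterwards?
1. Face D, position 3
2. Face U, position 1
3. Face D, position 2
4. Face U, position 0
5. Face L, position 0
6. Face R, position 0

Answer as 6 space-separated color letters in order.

Answer: Y O Y O W O

Derivation:
After move 1 (F): F=GGGG U=WWOO R=WRWR D=RRYY L=OYOY
After move 2 (U'): U=WOWO F=OYGG R=GGWR B=WRBB L=BBOY
After move 3 (U'): U=OOWW F=BBGG R=OYWR B=GGBB L=WROY
Query 1: D[3] = Y
Query 2: U[1] = O
Query 3: D[2] = Y
Query 4: U[0] = O
Query 5: L[0] = W
Query 6: R[0] = O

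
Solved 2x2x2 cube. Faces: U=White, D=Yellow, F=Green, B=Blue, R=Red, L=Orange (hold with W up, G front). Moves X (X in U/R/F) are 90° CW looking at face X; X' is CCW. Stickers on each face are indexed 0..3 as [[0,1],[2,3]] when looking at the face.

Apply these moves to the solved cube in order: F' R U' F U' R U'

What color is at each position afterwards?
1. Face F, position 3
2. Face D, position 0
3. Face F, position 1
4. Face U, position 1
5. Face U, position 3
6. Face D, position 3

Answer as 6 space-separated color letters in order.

Answer: B R Y W G W

Derivation:
After move 1 (F'): F=GGGG U=WWRR R=YRYR D=OOYY L=OWOW
After move 2 (R): R=YYRR U=WGRG F=GOGY D=OBYB B=RBWB
After move 3 (U'): U=GGWR F=OWGY R=GORR B=YYWB L=RBOW
After move 4 (F): F=GOYW U=GGWB R=WORR D=RGYB L=ROOB
After move 5 (U'): U=GBGW F=ROYW R=GORR B=WOWB L=YYOB
After move 6 (R): R=RGRO U=GOGW F=RGYB D=RWYW B=WOBB
After move 7 (U'): U=OWGG F=YYYB R=RGRO B=RGBB L=WOOB
Query 1: F[3] = B
Query 2: D[0] = R
Query 3: F[1] = Y
Query 4: U[1] = W
Query 5: U[3] = G
Query 6: D[3] = W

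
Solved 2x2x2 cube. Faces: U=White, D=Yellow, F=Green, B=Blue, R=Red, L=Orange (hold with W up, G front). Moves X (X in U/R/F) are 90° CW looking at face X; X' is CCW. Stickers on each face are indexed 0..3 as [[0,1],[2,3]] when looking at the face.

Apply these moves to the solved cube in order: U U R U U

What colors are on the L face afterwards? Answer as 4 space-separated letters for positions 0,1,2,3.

After move 1 (U): U=WWWW F=RRGG R=BBRR B=OOBB L=GGOO
After move 2 (U): U=WWWW F=BBGG R=OORR B=GGBB L=RROO
After move 3 (R): R=RORO U=WBWG F=BYGY D=YBYG B=WGWB
After move 4 (U): U=WWGB F=ROGY R=WGRO B=RRWB L=BYOO
After move 5 (U): U=GWBW F=WGGY R=RRRO B=BYWB L=ROOO
Query: L face = ROOO

Answer: R O O O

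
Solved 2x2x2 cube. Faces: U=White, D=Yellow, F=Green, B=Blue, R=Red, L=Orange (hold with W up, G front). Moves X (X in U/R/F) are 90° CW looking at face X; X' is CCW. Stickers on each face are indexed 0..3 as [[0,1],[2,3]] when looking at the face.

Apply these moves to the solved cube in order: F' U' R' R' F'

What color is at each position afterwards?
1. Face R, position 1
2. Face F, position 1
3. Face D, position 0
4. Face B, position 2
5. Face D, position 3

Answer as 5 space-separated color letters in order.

After move 1 (F'): F=GGGG U=WWRR R=YRYR D=OOYY L=OWOW
After move 2 (U'): U=WRWR F=OWGG R=GGYR B=YRBB L=BBOW
After move 3 (R'): R=GRGY U=WBWY F=ORGR D=OWYG B=YROB
After move 4 (R'): R=RYGG U=WOWY F=OBGY D=ORYR B=GRWB
After move 5 (F'): F=BYOG U=WORG R=RYOG D=BWYR L=BYOW
Query 1: R[1] = Y
Query 2: F[1] = Y
Query 3: D[0] = B
Query 4: B[2] = W
Query 5: D[3] = R

Answer: Y Y B W R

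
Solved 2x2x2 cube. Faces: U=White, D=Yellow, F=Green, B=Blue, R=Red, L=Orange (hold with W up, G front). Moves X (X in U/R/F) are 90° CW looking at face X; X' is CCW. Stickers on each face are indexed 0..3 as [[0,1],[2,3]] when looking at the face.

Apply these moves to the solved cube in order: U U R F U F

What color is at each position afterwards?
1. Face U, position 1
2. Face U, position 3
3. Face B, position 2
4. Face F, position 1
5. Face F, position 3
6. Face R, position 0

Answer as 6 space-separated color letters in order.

Answer: W B W W O R

Derivation:
After move 1 (U): U=WWWW F=RRGG R=BBRR B=OOBB L=GGOO
After move 2 (U): U=WWWW F=BBGG R=OORR B=GGBB L=RROO
After move 3 (R): R=RORO U=WBWG F=BYGY D=YBYG B=WGWB
After move 4 (F): F=GBYY U=WBOR R=WOGO D=RRYG L=RYOB
After move 5 (U): U=OWRB F=WOYY R=WGGO B=RYWB L=GBOB
After move 6 (F): F=YWYO U=OWBB R=RGBO D=GWYG L=GROR
Query 1: U[1] = W
Query 2: U[3] = B
Query 3: B[2] = W
Query 4: F[1] = W
Query 5: F[3] = O
Query 6: R[0] = R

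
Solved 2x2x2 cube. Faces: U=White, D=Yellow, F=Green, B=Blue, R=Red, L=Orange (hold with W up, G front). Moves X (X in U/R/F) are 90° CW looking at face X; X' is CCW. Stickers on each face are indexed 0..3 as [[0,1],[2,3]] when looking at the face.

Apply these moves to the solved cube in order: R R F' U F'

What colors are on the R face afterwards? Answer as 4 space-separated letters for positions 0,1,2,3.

Answer: O B O R

Derivation:
After move 1 (R): R=RRRR U=WGWG F=GYGY D=YBYB B=WBWB
After move 2 (R): R=RRRR U=WYWY F=GBGB D=YWYW B=GBGB
After move 3 (F'): F=BBGG U=WYRR R=WRYR D=OOYW L=OYOW
After move 4 (U): U=RWRY F=WRGG R=GBYR B=OYGB L=BBOW
After move 5 (F'): F=RGWG U=RWGY R=OBOR D=BWYW L=BYOR
Query: R face = OBOR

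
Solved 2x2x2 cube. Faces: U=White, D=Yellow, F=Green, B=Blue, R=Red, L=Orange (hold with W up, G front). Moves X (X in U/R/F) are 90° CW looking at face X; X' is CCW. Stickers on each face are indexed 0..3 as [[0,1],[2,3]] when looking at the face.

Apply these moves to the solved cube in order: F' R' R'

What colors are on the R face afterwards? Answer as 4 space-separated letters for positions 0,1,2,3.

Answer: R Y R Y

Derivation:
After move 1 (F'): F=GGGG U=WWRR R=YRYR D=OOYY L=OWOW
After move 2 (R'): R=RRYY U=WBRB F=GWGR D=OGYG B=YBOB
After move 3 (R'): R=RYRY U=WORY F=GBGB D=OWYR B=GBGB
Query: R face = RYRY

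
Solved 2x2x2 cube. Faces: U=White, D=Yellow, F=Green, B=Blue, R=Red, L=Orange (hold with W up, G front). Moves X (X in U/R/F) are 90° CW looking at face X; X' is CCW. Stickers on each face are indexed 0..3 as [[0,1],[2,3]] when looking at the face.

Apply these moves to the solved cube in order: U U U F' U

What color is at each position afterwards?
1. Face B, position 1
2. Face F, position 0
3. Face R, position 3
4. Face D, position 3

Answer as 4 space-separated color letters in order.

Answer: W Y R Y

Derivation:
After move 1 (U): U=WWWW F=RRGG R=BBRR B=OOBB L=GGOO
After move 2 (U): U=WWWW F=BBGG R=OORR B=GGBB L=RROO
After move 3 (U): U=WWWW F=OOGG R=GGRR B=RRBB L=BBOO
After move 4 (F'): F=OGOG U=WWGR R=YGYR D=BOYY L=BWOW
After move 5 (U): U=GWRW F=YGOG R=RRYR B=BWBB L=OGOW
Query 1: B[1] = W
Query 2: F[0] = Y
Query 3: R[3] = R
Query 4: D[3] = Y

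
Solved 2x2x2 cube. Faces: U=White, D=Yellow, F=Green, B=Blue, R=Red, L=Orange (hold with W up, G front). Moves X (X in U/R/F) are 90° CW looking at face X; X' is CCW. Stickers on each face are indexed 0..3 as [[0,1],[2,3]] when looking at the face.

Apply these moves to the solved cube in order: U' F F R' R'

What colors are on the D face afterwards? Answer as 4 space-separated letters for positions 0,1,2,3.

After move 1 (U'): U=WWWW F=OOGG R=GGRR B=RRBB L=BBOO
After move 2 (F): F=GOGO U=WWOB R=WGWR D=RGYY L=BYOY
After move 3 (F): F=GGOO U=WWYY R=OGBR D=WWYY L=BROG
After move 4 (R'): R=GROB U=WBYR F=GWOY D=WGYO B=YRWB
After move 5 (R'): R=RBGO U=WWYY F=GBOR D=WWYY B=ORGB
Query: D face = WWYY

Answer: W W Y Y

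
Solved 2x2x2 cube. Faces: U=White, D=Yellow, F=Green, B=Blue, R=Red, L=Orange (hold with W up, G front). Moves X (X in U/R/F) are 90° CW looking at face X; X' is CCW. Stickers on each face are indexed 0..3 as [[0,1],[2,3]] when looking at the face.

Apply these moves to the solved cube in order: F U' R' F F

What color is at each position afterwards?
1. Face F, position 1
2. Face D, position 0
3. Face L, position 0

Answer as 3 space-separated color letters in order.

After move 1 (F): F=GGGG U=WWOO R=WRWR D=RRYY L=OYOY
After move 2 (U'): U=WOWO F=OYGG R=GGWR B=WRBB L=BBOY
After move 3 (R'): R=GRGW U=WBWW F=OOGO D=RYYG B=YRRB
After move 4 (F): F=GOOO U=WBYB R=WRWW D=GGYG L=BROY
After move 5 (F): F=OGOO U=WBYR R=YRBW D=WWYG L=BGOG
Query 1: F[1] = G
Query 2: D[0] = W
Query 3: L[0] = B

Answer: G W B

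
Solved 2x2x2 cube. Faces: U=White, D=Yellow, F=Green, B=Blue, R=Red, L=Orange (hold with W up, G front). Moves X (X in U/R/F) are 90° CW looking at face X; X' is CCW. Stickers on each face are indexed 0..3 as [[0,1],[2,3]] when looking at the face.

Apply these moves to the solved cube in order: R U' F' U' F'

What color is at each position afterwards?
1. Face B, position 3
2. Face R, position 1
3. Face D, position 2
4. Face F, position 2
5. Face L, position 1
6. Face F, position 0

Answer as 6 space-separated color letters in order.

Answer: B Y Y W G W

Derivation:
After move 1 (R): R=RRRR U=WGWG F=GYGY D=YBYB B=WBWB
After move 2 (U'): U=GGWW F=OOGY R=GYRR B=RRWB L=WBOO
After move 3 (F'): F=OYOG U=GGGR R=BYYR D=BOYB L=WWOW
After move 4 (U'): U=GRGG F=WWOG R=OYYR B=BYWB L=RROW
After move 5 (F'): F=WGWO U=GROY R=OYBR D=RWYB L=RGOG
Query 1: B[3] = B
Query 2: R[1] = Y
Query 3: D[2] = Y
Query 4: F[2] = W
Query 5: L[1] = G
Query 6: F[0] = W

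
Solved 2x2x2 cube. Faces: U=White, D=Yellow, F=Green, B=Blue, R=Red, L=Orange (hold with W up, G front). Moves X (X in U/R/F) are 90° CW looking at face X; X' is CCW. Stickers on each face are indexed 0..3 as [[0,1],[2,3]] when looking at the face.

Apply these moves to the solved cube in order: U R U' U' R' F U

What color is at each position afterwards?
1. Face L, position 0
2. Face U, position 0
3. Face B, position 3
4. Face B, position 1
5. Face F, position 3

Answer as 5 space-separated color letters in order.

Answer: G O B Y W

Derivation:
After move 1 (U): U=WWWW F=RRGG R=BBRR B=OOBB L=GGOO
After move 2 (R): R=RBRB U=WRWG F=RYGY D=YBYO B=WOWB
After move 3 (U'): U=RGWW F=GGGY R=RYRB B=RBWB L=WOOO
After move 4 (U'): U=GWRW F=WOGY R=GGRB B=RYWB L=RBOO
After move 5 (R'): R=GBGR U=GWRR F=WWGW D=YOYY B=OYBB
After move 6 (F): F=GWWW U=GWOB R=RBRR D=GGYY L=RYOO
After move 7 (U): U=OGBW F=RBWW R=OYRR B=RYBB L=GWOO
Query 1: L[0] = G
Query 2: U[0] = O
Query 3: B[3] = B
Query 4: B[1] = Y
Query 5: F[3] = W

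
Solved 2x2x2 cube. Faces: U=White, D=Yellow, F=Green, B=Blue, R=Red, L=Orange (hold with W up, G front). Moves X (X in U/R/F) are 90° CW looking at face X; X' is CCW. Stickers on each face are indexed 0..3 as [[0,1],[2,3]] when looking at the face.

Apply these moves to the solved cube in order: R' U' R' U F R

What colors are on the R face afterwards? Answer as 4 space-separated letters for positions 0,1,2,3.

After move 1 (R'): R=RRRR U=WBWB F=GWGW D=YGYG B=YBYB
After move 2 (U'): U=BBWW F=OOGW R=GWRR B=RRYB L=YBOO
After move 3 (R'): R=WRGR U=BYWR F=OBGW D=YOYW B=GRGB
After move 4 (U): U=WBRY F=WRGW R=GRGR B=YBGB L=OBOO
After move 5 (F): F=GWWR U=WBOB R=RRYR D=GGYW L=OYOO
After move 6 (R): R=YRRR U=WWOR F=GGWW D=GGYY B=BBBB
Query: R face = YRRR

Answer: Y R R R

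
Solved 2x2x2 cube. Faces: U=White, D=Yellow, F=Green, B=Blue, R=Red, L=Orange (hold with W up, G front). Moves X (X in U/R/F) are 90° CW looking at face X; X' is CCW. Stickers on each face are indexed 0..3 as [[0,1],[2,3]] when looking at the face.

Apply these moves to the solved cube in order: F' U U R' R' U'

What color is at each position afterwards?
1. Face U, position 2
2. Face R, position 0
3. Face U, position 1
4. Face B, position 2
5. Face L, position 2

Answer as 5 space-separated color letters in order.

After move 1 (F'): F=GGGG U=WWRR R=YRYR D=OOYY L=OWOW
After move 2 (U): U=RWRW F=YRGG R=BBYR B=OWBB L=GGOW
After move 3 (U): U=RRWW F=BBGG R=OWYR B=GGBB L=YROW
After move 4 (R'): R=WROY U=RBWG F=BRGW D=OBYG B=YGOB
After move 5 (R'): R=RYWO U=ROWY F=BBGG D=ORYW B=GGBB
After move 6 (U'): U=OYRW F=YRGG R=BBWO B=RYBB L=GGOW
Query 1: U[2] = R
Query 2: R[0] = B
Query 3: U[1] = Y
Query 4: B[2] = B
Query 5: L[2] = O

Answer: R B Y B O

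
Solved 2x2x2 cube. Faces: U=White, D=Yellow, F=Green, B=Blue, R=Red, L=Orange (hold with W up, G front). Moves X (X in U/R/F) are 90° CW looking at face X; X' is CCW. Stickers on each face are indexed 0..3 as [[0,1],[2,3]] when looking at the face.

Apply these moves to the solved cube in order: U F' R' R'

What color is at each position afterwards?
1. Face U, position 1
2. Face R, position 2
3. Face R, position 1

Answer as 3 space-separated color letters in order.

Answer: O B Y

Derivation:
After move 1 (U): U=WWWW F=RRGG R=BBRR B=OOBB L=GGOO
After move 2 (F'): F=RGRG U=WWBR R=YBYR D=GOYY L=GWOW
After move 3 (R'): R=BRYY U=WBBO F=RWRR D=GGYG B=YOOB
After move 4 (R'): R=RYBY U=WOBY F=RBRO D=GWYR B=GOGB
Query 1: U[1] = O
Query 2: R[2] = B
Query 3: R[1] = Y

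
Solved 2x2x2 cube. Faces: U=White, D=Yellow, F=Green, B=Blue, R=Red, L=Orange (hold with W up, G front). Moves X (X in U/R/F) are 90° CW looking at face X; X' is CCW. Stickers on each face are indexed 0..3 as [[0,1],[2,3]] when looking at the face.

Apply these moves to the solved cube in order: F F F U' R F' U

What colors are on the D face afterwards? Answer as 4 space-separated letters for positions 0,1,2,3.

Answer: B W Y Y

Derivation:
After move 1 (F): F=GGGG U=WWOO R=WRWR D=RRYY L=OYOY
After move 2 (F): F=GGGG U=WWYY R=OROR D=WWYY L=OROR
After move 3 (F): F=GGGG U=WWRR R=YRYR D=OOYY L=OWOW
After move 4 (U'): U=WRWR F=OWGG R=GGYR B=YRBB L=BBOW
After move 5 (R): R=YGRG U=WWWG F=OOGY D=OBYY B=RRRB
After move 6 (F'): F=OYOG U=WWYR R=BGOG D=BWYY L=BGOW
After move 7 (U): U=YWRW F=BGOG R=RROG B=BGRB L=OYOW
Query: D face = BWYY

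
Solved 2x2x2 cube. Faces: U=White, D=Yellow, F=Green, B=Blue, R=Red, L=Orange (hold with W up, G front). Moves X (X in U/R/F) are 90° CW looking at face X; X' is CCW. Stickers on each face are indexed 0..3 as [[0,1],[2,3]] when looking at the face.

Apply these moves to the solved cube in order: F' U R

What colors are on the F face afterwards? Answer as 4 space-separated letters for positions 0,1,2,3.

After move 1 (F'): F=GGGG U=WWRR R=YRYR D=OOYY L=OWOW
After move 2 (U): U=RWRW F=YRGG R=BBYR B=OWBB L=GGOW
After move 3 (R): R=YBRB U=RRRG F=YOGY D=OBYO B=WWWB
Query: F face = YOGY

Answer: Y O G Y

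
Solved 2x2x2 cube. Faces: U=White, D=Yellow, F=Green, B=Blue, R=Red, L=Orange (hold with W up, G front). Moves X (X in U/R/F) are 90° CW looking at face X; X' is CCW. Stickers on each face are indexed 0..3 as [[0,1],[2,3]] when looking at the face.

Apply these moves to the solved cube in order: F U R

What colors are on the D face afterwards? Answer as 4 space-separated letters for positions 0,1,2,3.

After move 1 (F): F=GGGG U=WWOO R=WRWR D=RRYY L=OYOY
After move 2 (U): U=OWOW F=WRGG R=BBWR B=OYBB L=GGOY
After move 3 (R): R=WBRB U=OROG F=WRGY D=RBYO B=WYWB
Query: D face = RBYO

Answer: R B Y O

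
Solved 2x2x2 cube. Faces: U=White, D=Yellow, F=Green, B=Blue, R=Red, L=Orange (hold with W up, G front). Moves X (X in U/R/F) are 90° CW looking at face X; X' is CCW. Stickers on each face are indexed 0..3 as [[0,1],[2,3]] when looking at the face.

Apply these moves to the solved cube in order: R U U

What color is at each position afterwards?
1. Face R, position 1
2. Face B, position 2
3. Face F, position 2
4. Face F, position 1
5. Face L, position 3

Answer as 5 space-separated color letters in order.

After move 1 (R): R=RRRR U=WGWG F=GYGY D=YBYB B=WBWB
After move 2 (U): U=WWGG F=RRGY R=WBRR B=OOWB L=GYOO
After move 3 (U): U=GWGW F=WBGY R=OORR B=GYWB L=RROO
Query 1: R[1] = O
Query 2: B[2] = W
Query 3: F[2] = G
Query 4: F[1] = B
Query 5: L[3] = O

Answer: O W G B O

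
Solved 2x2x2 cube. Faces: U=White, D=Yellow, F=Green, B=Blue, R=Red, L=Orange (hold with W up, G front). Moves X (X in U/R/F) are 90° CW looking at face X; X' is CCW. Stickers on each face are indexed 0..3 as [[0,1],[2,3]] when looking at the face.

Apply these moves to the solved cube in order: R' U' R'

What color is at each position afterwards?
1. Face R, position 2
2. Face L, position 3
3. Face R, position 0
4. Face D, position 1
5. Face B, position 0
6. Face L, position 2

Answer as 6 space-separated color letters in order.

Answer: G O W O G O

Derivation:
After move 1 (R'): R=RRRR U=WBWB F=GWGW D=YGYG B=YBYB
After move 2 (U'): U=BBWW F=OOGW R=GWRR B=RRYB L=YBOO
After move 3 (R'): R=WRGR U=BYWR F=OBGW D=YOYW B=GRGB
Query 1: R[2] = G
Query 2: L[3] = O
Query 3: R[0] = W
Query 4: D[1] = O
Query 5: B[0] = G
Query 6: L[2] = O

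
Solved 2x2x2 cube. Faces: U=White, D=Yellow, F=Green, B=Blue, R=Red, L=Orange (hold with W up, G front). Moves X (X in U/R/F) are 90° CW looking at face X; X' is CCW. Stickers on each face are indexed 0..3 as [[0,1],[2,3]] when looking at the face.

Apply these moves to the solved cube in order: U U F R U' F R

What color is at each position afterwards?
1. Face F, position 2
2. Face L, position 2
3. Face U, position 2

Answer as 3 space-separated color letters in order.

After move 1 (U): U=WWWW F=RRGG R=BBRR B=OOBB L=GGOO
After move 2 (U): U=WWWW F=BBGG R=OORR B=GGBB L=RROO
After move 3 (F): F=GBGB U=WWOR R=WOWR D=ROYY L=RYOY
After move 4 (R): R=WWRO U=WBOB F=GOGY D=RBYG B=RGWB
After move 5 (U'): U=BBWO F=RYGY R=GORO B=WWWB L=RGOY
After move 6 (F): F=GRYY U=BBYG R=WOOO D=RGYG L=RROB
After move 7 (R): R=OWOO U=BRYY F=GGYG D=RWYW B=GWBB
Query 1: F[2] = Y
Query 2: L[2] = O
Query 3: U[2] = Y

Answer: Y O Y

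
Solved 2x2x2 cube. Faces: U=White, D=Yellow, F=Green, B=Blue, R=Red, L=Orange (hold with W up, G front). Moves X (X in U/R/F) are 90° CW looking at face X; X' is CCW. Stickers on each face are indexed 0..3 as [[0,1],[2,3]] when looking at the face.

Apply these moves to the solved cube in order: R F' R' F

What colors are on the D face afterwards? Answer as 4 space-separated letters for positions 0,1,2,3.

After move 1 (R): R=RRRR U=WGWG F=GYGY D=YBYB B=WBWB
After move 2 (F'): F=YYGG U=WGRR R=BRYR D=OOYB L=OGOW
After move 3 (R'): R=RRBY U=WWRW F=YGGR D=OYYG B=BBOB
After move 4 (F): F=GYRG U=WWWG R=RRWY D=BRYG L=OOOY
Query: D face = BRYG

Answer: B R Y G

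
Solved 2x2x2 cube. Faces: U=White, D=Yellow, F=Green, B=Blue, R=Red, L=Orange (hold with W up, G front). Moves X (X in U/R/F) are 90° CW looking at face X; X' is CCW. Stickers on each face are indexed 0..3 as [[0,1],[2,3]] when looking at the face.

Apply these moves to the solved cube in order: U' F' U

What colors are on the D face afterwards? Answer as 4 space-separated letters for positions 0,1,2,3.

Answer: B O Y Y

Derivation:
After move 1 (U'): U=WWWW F=OOGG R=GGRR B=RRBB L=BBOO
After move 2 (F'): F=OGOG U=WWGR R=YGYR D=BOYY L=BWOW
After move 3 (U): U=GWRW F=YGOG R=RRYR B=BWBB L=OGOW
Query: D face = BOYY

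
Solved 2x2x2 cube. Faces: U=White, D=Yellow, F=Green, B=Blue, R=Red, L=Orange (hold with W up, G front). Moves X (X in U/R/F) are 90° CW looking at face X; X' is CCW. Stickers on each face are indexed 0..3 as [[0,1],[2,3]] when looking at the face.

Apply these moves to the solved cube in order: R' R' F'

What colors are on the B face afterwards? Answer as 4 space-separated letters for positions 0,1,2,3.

After move 1 (R'): R=RRRR U=WBWB F=GWGW D=YGYG B=YBYB
After move 2 (R'): R=RRRR U=WYWY F=GBGB D=YWYW B=GBGB
After move 3 (F'): F=BBGG U=WYRR R=WRYR D=OOYW L=OYOW
Query: B face = GBGB

Answer: G B G B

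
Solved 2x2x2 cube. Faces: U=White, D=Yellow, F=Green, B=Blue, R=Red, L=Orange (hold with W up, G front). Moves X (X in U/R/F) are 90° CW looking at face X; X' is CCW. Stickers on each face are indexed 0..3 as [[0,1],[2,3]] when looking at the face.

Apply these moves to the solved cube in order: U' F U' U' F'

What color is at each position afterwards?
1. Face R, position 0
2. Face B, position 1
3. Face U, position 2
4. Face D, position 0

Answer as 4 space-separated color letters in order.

After move 1 (U'): U=WWWW F=OOGG R=GGRR B=RRBB L=BBOO
After move 2 (F): F=GOGO U=WWOB R=WGWR D=RGYY L=BYOY
After move 3 (U'): U=WBWO F=BYGO R=GOWR B=WGBB L=RROY
After move 4 (U'): U=BOWW F=RRGO R=BYWR B=GOBB L=WGOY
After move 5 (F'): F=RORG U=BOBW R=GYRR D=GYYY L=WWOW
Query 1: R[0] = G
Query 2: B[1] = O
Query 3: U[2] = B
Query 4: D[0] = G

Answer: G O B G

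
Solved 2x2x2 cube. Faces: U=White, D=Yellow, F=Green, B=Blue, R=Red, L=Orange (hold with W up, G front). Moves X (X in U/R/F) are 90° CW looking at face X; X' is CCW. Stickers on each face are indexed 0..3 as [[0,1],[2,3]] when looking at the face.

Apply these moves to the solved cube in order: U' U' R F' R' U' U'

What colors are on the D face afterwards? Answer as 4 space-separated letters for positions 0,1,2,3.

Answer: R Y Y G

Derivation:
After move 1 (U'): U=WWWW F=OOGG R=GGRR B=RRBB L=BBOO
After move 2 (U'): U=WWWW F=BBGG R=OORR B=GGBB L=RROO
After move 3 (R): R=RORO U=WBWG F=BYGY D=YBYG B=WGWB
After move 4 (F'): F=YYBG U=WBRR R=BOYO D=ROYG L=RGOW
After move 5 (R'): R=OOBY U=WWRW F=YBBR D=RYYG B=GGOB
After move 6 (U'): U=WWWR F=RGBR R=YBBY B=OOOB L=GGOW
After move 7 (U'): U=WRWW F=GGBR R=RGBY B=YBOB L=OOOW
Query: D face = RYYG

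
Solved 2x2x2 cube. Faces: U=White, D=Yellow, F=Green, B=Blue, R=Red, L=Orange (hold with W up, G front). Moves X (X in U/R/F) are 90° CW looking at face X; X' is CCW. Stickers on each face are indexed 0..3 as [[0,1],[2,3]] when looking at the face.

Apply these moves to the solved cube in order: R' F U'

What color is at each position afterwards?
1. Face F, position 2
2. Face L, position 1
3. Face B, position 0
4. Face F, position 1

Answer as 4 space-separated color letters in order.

After move 1 (R'): R=RRRR U=WBWB F=GWGW D=YGYG B=YBYB
After move 2 (F): F=GGWW U=WBOO R=WRBR D=RRYG L=OYOG
After move 3 (U'): U=BOWO F=OYWW R=GGBR B=WRYB L=YBOG
Query 1: F[2] = W
Query 2: L[1] = B
Query 3: B[0] = W
Query 4: F[1] = Y

Answer: W B W Y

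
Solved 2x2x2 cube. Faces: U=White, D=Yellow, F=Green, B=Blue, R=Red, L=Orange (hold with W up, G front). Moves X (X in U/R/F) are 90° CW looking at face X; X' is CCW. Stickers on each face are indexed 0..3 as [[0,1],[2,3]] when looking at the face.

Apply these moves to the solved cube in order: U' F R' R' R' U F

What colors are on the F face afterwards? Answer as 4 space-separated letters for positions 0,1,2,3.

Answer: G W Y W

Derivation:
After move 1 (U'): U=WWWW F=OOGG R=GGRR B=RRBB L=BBOO
After move 2 (F): F=GOGO U=WWOB R=WGWR D=RGYY L=BYOY
After move 3 (R'): R=GRWW U=WBOR F=GWGB D=ROYO B=YRGB
After move 4 (R'): R=RWGW U=WGOY F=GBGR D=RWYB B=OROB
After move 5 (R'): R=WWRG U=WOOO F=GGGY D=RBYR B=BRWB
After move 6 (U): U=OWOO F=WWGY R=BRRG B=BYWB L=GGOY
After move 7 (F): F=GWYW U=OWYG R=OROG D=RBYR L=GROB
Query: F face = GWYW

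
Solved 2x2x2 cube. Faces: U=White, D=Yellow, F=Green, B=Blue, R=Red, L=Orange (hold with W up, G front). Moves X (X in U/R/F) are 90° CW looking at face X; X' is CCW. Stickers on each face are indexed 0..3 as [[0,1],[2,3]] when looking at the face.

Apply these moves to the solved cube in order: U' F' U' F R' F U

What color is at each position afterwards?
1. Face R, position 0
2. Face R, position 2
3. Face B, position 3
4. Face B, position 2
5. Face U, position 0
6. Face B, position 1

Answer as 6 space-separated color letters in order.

Answer: Y Y B O O Y

Derivation:
After move 1 (U'): U=WWWW F=OOGG R=GGRR B=RRBB L=BBOO
After move 2 (F'): F=OGOG U=WWGR R=YGYR D=BOYY L=BWOW
After move 3 (U'): U=WRWG F=BWOG R=OGYR B=YGBB L=RROW
After move 4 (F): F=OBGW U=WRWR R=WGGR D=YOYY L=RBOO
After move 5 (R'): R=GRWG U=WBWY F=ORGR D=YBYW B=YGOB
After move 6 (F): F=GORR U=WBOB R=WRYG D=WGYW L=RYOB
After move 7 (U): U=OWBB F=WRRR R=YGYG B=RYOB L=GOOB
Query 1: R[0] = Y
Query 2: R[2] = Y
Query 3: B[3] = B
Query 4: B[2] = O
Query 5: U[0] = O
Query 6: B[1] = Y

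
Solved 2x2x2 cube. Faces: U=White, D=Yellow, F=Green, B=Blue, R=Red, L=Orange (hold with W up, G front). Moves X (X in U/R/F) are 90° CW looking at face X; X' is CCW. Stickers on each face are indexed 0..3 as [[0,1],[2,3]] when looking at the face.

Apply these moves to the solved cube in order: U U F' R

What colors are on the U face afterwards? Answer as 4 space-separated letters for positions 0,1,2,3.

After move 1 (U): U=WWWW F=RRGG R=BBRR B=OOBB L=GGOO
After move 2 (U): U=WWWW F=BBGG R=OORR B=GGBB L=RROO
After move 3 (F'): F=BGBG U=WWOR R=YOYR D=ROYY L=RWOW
After move 4 (R): R=YYRO U=WGOG F=BOBY D=RBYG B=RGWB
Query: U face = WGOG

Answer: W G O G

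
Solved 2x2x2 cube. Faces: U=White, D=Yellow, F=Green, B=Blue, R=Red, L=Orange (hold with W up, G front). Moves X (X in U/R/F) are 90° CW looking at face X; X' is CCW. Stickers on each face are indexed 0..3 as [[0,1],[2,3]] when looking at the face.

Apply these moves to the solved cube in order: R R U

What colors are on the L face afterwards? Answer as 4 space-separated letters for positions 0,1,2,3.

After move 1 (R): R=RRRR U=WGWG F=GYGY D=YBYB B=WBWB
After move 2 (R): R=RRRR U=WYWY F=GBGB D=YWYW B=GBGB
After move 3 (U): U=WWYY F=RRGB R=GBRR B=OOGB L=GBOO
Query: L face = GBOO

Answer: G B O O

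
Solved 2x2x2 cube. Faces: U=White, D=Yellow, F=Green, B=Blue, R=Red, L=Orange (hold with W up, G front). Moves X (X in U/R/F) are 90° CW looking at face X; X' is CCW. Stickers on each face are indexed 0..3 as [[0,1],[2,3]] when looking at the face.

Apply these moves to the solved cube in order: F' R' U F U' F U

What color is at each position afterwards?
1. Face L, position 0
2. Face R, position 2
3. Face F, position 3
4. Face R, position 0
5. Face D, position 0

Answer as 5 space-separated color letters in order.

Answer: R W O B B

Derivation:
After move 1 (F'): F=GGGG U=WWRR R=YRYR D=OOYY L=OWOW
After move 2 (R'): R=RRYY U=WBRB F=GWGR D=OGYG B=YBOB
After move 3 (U): U=RWBB F=RRGR R=YBYY B=OWOB L=GWOW
After move 4 (F): F=GRRR U=RWWW R=BBBY D=YYYG L=GOOG
After move 5 (U'): U=WWRW F=GORR R=GRBY B=BBOB L=OWOG
After move 6 (F): F=RGRO U=WWGW R=RRWY D=BGYG L=OYOY
After move 7 (U): U=GWWW F=RRRO R=BBWY B=OYOB L=RGOY
Query 1: L[0] = R
Query 2: R[2] = W
Query 3: F[3] = O
Query 4: R[0] = B
Query 5: D[0] = B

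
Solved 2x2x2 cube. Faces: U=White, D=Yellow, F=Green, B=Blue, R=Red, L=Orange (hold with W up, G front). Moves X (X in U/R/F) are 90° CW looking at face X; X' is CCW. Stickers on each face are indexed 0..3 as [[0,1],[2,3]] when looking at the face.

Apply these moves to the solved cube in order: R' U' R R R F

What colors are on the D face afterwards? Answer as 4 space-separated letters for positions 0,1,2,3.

Answer: G W Y W

Derivation:
After move 1 (R'): R=RRRR U=WBWB F=GWGW D=YGYG B=YBYB
After move 2 (U'): U=BBWW F=OOGW R=GWRR B=RRYB L=YBOO
After move 3 (R): R=RGRW U=BOWW F=OGGG D=YYYR B=WRBB
After move 4 (R): R=RRWG U=BGWG F=OYGR D=YBYW B=WROB
After move 5 (R): R=WRGR U=BYWR F=OBGW D=YOYW B=GRGB
After move 6 (F): F=GOWB U=BYOB R=WRRR D=GWYW L=YYOO
Query: D face = GWYW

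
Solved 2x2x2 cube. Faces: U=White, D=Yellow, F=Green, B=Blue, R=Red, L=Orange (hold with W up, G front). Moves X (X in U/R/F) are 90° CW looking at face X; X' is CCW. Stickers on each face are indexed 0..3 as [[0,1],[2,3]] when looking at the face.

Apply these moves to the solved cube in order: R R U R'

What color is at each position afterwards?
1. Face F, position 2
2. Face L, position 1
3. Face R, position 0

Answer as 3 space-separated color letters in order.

After move 1 (R): R=RRRR U=WGWG F=GYGY D=YBYB B=WBWB
After move 2 (R): R=RRRR U=WYWY F=GBGB D=YWYW B=GBGB
After move 3 (U): U=WWYY F=RRGB R=GBRR B=OOGB L=GBOO
After move 4 (R'): R=BRGR U=WGYO F=RWGY D=YRYB B=WOWB
Query 1: F[2] = G
Query 2: L[1] = B
Query 3: R[0] = B

Answer: G B B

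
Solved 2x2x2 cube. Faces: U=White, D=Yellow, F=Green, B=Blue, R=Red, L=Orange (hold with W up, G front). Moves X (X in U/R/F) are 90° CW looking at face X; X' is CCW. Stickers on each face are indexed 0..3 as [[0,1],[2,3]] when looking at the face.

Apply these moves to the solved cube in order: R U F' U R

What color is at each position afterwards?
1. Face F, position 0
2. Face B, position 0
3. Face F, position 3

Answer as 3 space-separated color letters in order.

After move 1 (R): R=RRRR U=WGWG F=GYGY D=YBYB B=WBWB
After move 2 (U): U=WWGG F=RRGY R=WBRR B=OOWB L=GYOO
After move 3 (F'): F=RYRG U=WWWR R=BBYR D=YOYB L=GGOG
After move 4 (U): U=WWRW F=BBRG R=OOYR B=GGWB L=RYOG
After move 5 (R): R=YORO U=WBRG F=BORB D=YWYG B=WGWB
Query 1: F[0] = B
Query 2: B[0] = W
Query 3: F[3] = B

Answer: B W B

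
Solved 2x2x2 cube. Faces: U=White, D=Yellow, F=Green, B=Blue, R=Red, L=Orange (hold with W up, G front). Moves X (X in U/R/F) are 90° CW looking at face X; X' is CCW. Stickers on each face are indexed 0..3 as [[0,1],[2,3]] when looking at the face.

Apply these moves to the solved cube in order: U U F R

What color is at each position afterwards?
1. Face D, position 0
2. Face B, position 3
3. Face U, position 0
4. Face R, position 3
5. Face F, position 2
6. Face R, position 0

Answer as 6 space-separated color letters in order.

Answer: R B W O G W

Derivation:
After move 1 (U): U=WWWW F=RRGG R=BBRR B=OOBB L=GGOO
After move 2 (U): U=WWWW F=BBGG R=OORR B=GGBB L=RROO
After move 3 (F): F=GBGB U=WWOR R=WOWR D=ROYY L=RYOY
After move 4 (R): R=WWRO U=WBOB F=GOGY D=RBYG B=RGWB
Query 1: D[0] = R
Query 2: B[3] = B
Query 3: U[0] = W
Query 4: R[3] = O
Query 5: F[2] = G
Query 6: R[0] = W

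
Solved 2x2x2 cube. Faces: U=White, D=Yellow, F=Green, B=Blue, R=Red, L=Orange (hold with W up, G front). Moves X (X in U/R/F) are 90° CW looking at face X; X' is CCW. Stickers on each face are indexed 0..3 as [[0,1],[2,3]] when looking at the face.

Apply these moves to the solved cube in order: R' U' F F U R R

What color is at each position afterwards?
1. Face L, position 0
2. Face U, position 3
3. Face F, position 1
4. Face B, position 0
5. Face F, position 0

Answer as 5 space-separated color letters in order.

Answer: W G Y O O

Derivation:
After move 1 (R'): R=RRRR U=WBWB F=GWGW D=YGYG B=YBYB
After move 2 (U'): U=BBWW F=OOGW R=GWRR B=RRYB L=YBOO
After move 3 (F): F=GOWO U=BBOB R=WWWR D=RGYG L=YYOG
After move 4 (F): F=WGOO U=BBGY R=OWBR D=WWYG L=YROG
After move 5 (U): U=GBYB F=OWOO R=RRBR B=YRYB L=WGOG
After move 6 (R): R=BRRR U=GWYO F=OWOG D=WYYY B=BRBB
After move 7 (R): R=RBRR U=GWYG F=OYOY D=WBYB B=ORWB
Query 1: L[0] = W
Query 2: U[3] = G
Query 3: F[1] = Y
Query 4: B[0] = O
Query 5: F[0] = O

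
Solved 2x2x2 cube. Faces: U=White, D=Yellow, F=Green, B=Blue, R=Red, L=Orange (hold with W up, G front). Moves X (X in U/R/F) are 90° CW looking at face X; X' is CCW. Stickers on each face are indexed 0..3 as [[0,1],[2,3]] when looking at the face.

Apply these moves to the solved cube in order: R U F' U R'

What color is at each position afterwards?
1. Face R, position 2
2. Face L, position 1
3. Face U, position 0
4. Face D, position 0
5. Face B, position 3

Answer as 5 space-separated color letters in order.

Answer: O Y W Y B

Derivation:
After move 1 (R): R=RRRR U=WGWG F=GYGY D=YBYB B=WBWB
After move 2 (U): U=WWGG F=RRGY R=WBRR B=OOWB L=GYOO
After move 3 (F'): F=RYRG U=WWWR R=BBYR D=YOYB L=GGOG
After move 4 (U): U=WWRW F=BBRG R=OOYR B=GGWB L=RYOG
After move 5 (R'): R=OROY U=WWRG F=BWRW D=YBYG B=BGOB
Query 1: R[2] = O
Query 2: L[1] = Y
Query 3: U[0] = W
Query 4: D[0] = Y
Query 5: B[3] = B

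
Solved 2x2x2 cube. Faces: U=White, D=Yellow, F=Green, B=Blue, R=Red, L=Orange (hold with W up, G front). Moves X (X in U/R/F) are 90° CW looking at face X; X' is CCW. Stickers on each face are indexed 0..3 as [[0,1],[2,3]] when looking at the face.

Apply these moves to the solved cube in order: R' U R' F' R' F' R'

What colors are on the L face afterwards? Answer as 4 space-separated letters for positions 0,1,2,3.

Answer: G G O B

Derivation:
After move 1 (R'): R=RRRR U=WBWB F=GWGW D=YGYG B=YBYB
After move 2 (U): U=WWBB F=RRGW R=YBRR B=OOYB L=GWOO
After move 3 (R'): R=BRYR U=WYBO F=RWGB D=YRYW B=GOGB
After move 4 (F'): F=WBRG U=WYBY R=RRYR D=WOYW L=GOOB
After move 5 (R'): R=RRRY U=WGBG F=WYRY D=WBYG B=WOOB
After move 6 (F'): F=YYWR U=WGRR R=BRWY D=OBYG L=GGOB
After move 7 (R'): R=RYBW U=WORW F=YGWR D=OYYR B=GOBB
Query: L face = GGOB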